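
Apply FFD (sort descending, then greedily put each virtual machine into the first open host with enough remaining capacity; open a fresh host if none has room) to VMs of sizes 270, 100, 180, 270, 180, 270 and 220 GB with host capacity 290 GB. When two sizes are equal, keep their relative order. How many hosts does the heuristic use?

Sorted descending: 270, 270, 270, 220, 180, 180, 100.
  270 → host 1 (new)  [load 270/290]
  270 → host 2 (new)  [load 270/290]
  270 → host 3 (new)  [load 270/290]
  220 → host 4 (new)  [load 220/290]
  180 → host 5 (new)  [load 180/290]
  180 → host 6 (new)  [load 180/290]
  100 → host 5  [load 280/290]
6 hosts opened.

6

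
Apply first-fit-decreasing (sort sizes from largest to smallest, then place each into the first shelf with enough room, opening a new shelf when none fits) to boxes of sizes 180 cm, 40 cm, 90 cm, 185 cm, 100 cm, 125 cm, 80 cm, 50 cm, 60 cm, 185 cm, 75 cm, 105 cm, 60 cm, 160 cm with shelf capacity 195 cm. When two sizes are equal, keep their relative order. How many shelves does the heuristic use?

Sorted descending: 185, 185, 180, 160, 125, 105, 100, 90, 80, 75, 60, 60, 50, 40.
  185 → shelf 1 (new)  [load 185/195]
  185 → shelf 2 (new)  [load 185/195]
  180 → shelf 3 (new)  [load 180/195]
  160 → shelf 4 (new)  [load 160/195]
  125 → shelf 5 (new)  [load 125/195]
  105 → shelf 6 (new)  [load 105/195]
  100 → shelf 7 (new)  [load 100/195]
  90 → shelf 6  [load 195/195]
  80 → shelf 7  [load 180/195]
  75 → shelf 8 (new)  [load 75/195]
  60 → shelf 5  [load 185/195]
  60 → shelf 8  [load 135/195]
  50 → shelf 8  [load 185/195]
  40 → shelf 9 (new)  [load 40/195]
9 shelves opened.

9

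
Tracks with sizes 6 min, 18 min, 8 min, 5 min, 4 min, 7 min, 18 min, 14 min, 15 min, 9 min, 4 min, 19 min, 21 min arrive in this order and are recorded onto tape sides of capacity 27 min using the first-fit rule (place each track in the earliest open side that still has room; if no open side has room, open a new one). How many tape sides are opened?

  6 → side 1 (new)  [load 6/27]
  18 → side 1  [load 24/27]
  8 → side 2 (new)  [load 8/27]
  5 → side 2  [load 13/27]
  4 → side 2  [load 17/27]
  7 → side 2  [load 24/27]
  18 → side 3 (new)  [load 18/27]
  14 → side 4 (new)  [load 14/27]
  15 → side 5 (new)  [load 15/27]
  9 → side 3  [load 27/27]
  4 → side 4  [load 18/27]
  19 → side 6 (new)  [load 19/27]
  21 → side 7 (new)  [load 21/27]
7 tape sides opened.

7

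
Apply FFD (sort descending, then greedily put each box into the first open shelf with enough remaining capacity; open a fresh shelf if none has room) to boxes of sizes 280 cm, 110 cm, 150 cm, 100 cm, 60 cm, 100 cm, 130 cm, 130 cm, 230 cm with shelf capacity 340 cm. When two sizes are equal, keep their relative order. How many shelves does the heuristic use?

Sorted descending: 280, 230, 150, 130, 130, 110, 100, 100, 60.
  280 → shelf 1 (new)  [load 280/340]
  230 → shelf 2 (new)  [load 230/340]
  150 → shelf 3 (new)  [load 150/340]
  130 → shelf 3  [load 280/340]
  130 → shelf 4 (new)  [load 130/340]
  110 → shelf 2  [load 340/340]
  100 → shelf 4  [load 230/340]
  100 → shelf 4  [load 330/340]
  60 → shelf 1  [load 340/340]
4 shelves opened.

4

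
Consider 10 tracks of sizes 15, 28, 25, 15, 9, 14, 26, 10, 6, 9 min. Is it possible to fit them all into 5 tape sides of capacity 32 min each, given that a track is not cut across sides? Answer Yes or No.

No

Total = 157 min; ⌈157/32⌉ = 5.
The bound of 5 does not rule out 5, but exhaustive search shows no assignment into 5 tape sides of capacity 32 min exists — the minimum is 6.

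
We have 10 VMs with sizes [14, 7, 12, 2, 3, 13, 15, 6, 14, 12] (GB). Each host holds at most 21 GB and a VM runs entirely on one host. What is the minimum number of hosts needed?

Total = 15 + 14 + 14 + 13 + 12 + 12 + 7 + 6 + 3 + 2 = 98 GB.
Lower bound: ⌈98/21⌉ = 5 hosts.
Also, 6 VMs each exceed 21/2 GB, and no two of those can share a host, so at least 6 hosts are needed.
A packing using 6 hosts:
  host 1: 15 + 6 = 21
  host 2: 14 + 7 = 21
  host 3: 14 + 3 + 2 = 19
  host 4: 13 = 13
  host 5: 12 = 12
  host 6: 12 = 12
This matches the lower bound, so 6 is optimal.

6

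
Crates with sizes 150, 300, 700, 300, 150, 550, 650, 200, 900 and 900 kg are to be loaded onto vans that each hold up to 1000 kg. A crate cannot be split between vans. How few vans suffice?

5

Total = 900 + 900 + 700 + 650 + 550 + 300 + 300 + 200 + 150 + 150 = 4800 kg.
Lower bound: ⌈4800/1000⌉ = 5 vans.
A packing using 5 vans:
  van 1: 900 = 900
  van 2: 900 = 900
  van 3: 700 + 300 = 1000
  van 4: 650 + 200 + 150 = 1000
  van 5: 550 + 300 + 150 = 1000
This matches the lower bound, so 5 is optimal.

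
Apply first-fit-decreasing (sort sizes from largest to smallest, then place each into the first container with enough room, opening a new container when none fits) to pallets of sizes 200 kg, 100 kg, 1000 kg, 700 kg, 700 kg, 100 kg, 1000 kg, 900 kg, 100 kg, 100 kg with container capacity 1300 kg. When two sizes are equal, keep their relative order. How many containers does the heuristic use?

Sorted descending: 1000, 1000, 900, 700, 700, 200, 100, 100, 100, 100.
  1000 → container 1 (new)  [load 1000/1300]
  1000 → container 2 (new)  [load 1000/1300]
  900 → container 3 (new)  [load 900/1300]
  700 → container 4 (new)  [load 700/1300]
  700 → container 5 (new)  [load 700/1300]
  200 → container 1  [load 1200/1300]
  100 → container 1  [load 1300/1300]
  100 → container 2  [load 1100/1300]
  100 → container 2  [load 1200/1300]
  100 → container 2  [load 1300/1300]
5 containers opened.

5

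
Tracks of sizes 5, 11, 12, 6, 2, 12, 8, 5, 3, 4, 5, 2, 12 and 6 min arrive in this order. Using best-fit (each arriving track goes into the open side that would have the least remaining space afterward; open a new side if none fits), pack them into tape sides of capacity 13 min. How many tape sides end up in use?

  5 → side 1 (new)  [load 5/13]
  11 → side 2 (new)  [load 11/13]
  12 → side 3 (new)  [load 12/13]
  6 → side 1  [load 11/13]
  2 → side 1  [load 13/13]
  12 → side 4 (new)  [load 12/13]
  8 → side 5 (new)  [load 8/13]
  5 → side 5  [load 13/13]
  3 → side 6 (new)  [load 3/13]
  4 → side 6  [load 7/13]
  5 → side 6  [load 12/13]
  2 → side 2  [load 13/13]
  12 → side 7 (new)  [load 12/13]
  6 → side 8 (new)  [load 6/13]
8 tape sides opened.

8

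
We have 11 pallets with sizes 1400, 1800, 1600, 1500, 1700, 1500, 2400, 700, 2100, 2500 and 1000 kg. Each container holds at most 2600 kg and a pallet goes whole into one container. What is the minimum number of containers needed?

9

Total = 2500 + 2400 + 2100 + 1800 + 1700 + 1600 + 1500 + 1500 + 1400 + 1000 + 700 = 18200 kg.
Lower bound: ⌈18200/2600⌉ = 7 containers.
Also, 9 pallets each exceed 1300 kg, and no two of those can share a container, so at least 9 containers are needed.
A packing using 9 containers:
  container 1: 2500 = 2500
  container 2: 2400 = 2400
  container 3: 2100 = 2100
  container 4: 1800 + 700 = 2500
  container 5: 1700 = 1700
  container 6: 1600 + 1000 = 2600
  container 7: 1500 = 1500
  container 8: 1500 = 1500
  container 9: 1400 = 1400
This matches the lower bound, so 9 is optimal.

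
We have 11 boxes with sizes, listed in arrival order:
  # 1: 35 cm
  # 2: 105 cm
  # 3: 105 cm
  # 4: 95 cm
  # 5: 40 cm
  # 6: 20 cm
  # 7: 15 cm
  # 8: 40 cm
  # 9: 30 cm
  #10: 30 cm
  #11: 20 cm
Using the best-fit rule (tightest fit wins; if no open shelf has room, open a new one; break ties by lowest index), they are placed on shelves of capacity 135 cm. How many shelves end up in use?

5

  35 → shelf 1 (new)  [load 35/135]
  105 → shelf 2 (new)  [load 105/135]
  105 → shelf 3 (new)  [load 105/135]
  95 → shelf 1  [load 130/135]
  40 → shelf 4 (new)  [load 40/135]
  20 → shelf 2  [load 125/135]
  15 → shelf 3  [load 120/135]
  40 → shelf 4  [load 80/135]
  30 → shelf 4  [load 110/135]
  30 → shelf 5 (new)  [load 30/135]
  20 → shelf 4  [load 130/135]
5 shelves opened.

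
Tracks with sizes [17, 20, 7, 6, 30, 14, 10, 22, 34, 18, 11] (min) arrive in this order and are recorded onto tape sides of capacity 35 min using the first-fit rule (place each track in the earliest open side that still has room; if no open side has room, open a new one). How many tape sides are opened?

6

  17 → side 1 (new)  [load 17/35]
  20 → side 2 (new)  [load 20/35]
  7 → side 1  [load 24/35]
  6 → side 1  [load 30/35]
  30 → side 3 (new)  [load 30/35]
  14 → side 2  [load 34/35]
  10 → side 4 (new)  [load 10/35]
  22 → side 4  [load 32/35]
  34 → side 5 (new)  [load 34/35]
  18 → side 6 (new)  [load 18/35]
  11 → side 6  [load 29/35]
6 tape sides opened.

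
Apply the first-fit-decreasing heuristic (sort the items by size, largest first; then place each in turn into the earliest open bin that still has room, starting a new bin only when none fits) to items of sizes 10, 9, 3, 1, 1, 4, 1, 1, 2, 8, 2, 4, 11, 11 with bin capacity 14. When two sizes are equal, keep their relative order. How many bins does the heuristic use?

Sorted descending: 11, 11, 10, 9, 8, 4, 4, 3, 2, 2, 1, 1, 1, 1.
  11 → bin 1 (new)  [load 11/14]
  11 → bin 2 (new)  [load 11/14]
  10 → bin 3 (new)  [load 10/14]
  9 → bin 4 (new)  [load 9/14]
  8 → bin 5 (new)  [load 8/14]
  4 → bin 3  [load 14/14]
  4 → bin 4  [load 13/14]
  3 → bin 1  [load 14/14]
  2 → bin 2  [load 13/14]
  2 → bin 5  [load 10/14]
  1 → bin 2  [load 14/14]
  1 → bin 4  [load 14/14]
  1 → bin 5  [load 11/14]
  1 → bin 5  [load 12/14]
5 bins opened.

5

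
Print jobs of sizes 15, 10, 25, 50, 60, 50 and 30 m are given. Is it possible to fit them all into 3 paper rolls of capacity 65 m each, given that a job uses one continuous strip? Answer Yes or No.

No

Total = 240 m; ⌈240/65⌉ = 4.
At least 4 paper rolls are required, but only 3 are allowed.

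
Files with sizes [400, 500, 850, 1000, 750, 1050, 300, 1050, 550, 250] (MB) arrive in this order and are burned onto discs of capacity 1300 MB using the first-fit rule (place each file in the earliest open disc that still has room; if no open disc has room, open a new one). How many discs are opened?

6

  400 → disc 1 (new)  [load 400/1300]
  500 → disc 1  [load 900/1300]
  850 → disc 2 (new)  [load 850/1300]
  1000 → disc 3 (new)  [load 1000/1300]
  750 → disc 4 (new)  [load 750/1300]
  1050 → disc 5 (new)  [load 1050/1300]
  300 → disc 1  [load 1200/1300]
  1050 → disc 6 (new)  [load 1050/1300]
  550 → disc 4  [load 1300/1300]
  250 → disc 2  [load 1100/1300]
6 discs opened.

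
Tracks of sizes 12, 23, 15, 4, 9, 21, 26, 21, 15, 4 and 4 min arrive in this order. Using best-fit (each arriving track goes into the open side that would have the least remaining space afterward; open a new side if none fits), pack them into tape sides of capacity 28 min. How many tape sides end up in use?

6

  12 → side 1 (new)  [load 12/28]
  23 → side 2 (new)  [load 23/28]
  15 → side 1  [load 27/28]
  4 → side 2  [load 27/28]
  9 → side 3 (new)  [load 9/28]
  21 → side 4 (new)  [load 21/28]
  26 → side 5 (new)  [load 26/28]
  21 → side 6 (new)  [load 21/28]
  15 → side 3  [load 24/28]
  4 → side 3  [load 28/28]
  4 → side 4  [load 25/28]
6 tape sides opened.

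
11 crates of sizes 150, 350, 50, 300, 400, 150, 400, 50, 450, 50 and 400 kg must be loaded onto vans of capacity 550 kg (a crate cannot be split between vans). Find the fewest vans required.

6

Total = 450 + 400 + 400 + 400 + 350 + 300 + 150 + 150 + 50 + 50 + 50 = 2750 kg.
Lower bound: ⌈2750/550⌉ = 5 vans.
Also, 6 crates each exceed 275 kg, and no two of those can share a van, so at least 6 vans are needed.
A packing using 6 vans:
  van 1: 450 + 50 + 50 = 550
  van 2: 400 + 150 = 550
  van 3: 400 + 150 = 550
  van 4: 400 + 50 = 450
  van 5: 350 = 350
  van 6: 300 = 300
This matches the lower bound, so 6 is optimal.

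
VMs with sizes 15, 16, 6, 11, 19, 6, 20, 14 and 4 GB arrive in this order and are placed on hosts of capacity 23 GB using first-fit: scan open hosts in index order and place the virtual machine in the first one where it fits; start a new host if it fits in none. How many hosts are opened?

  15 → host 1 (new)  [load 15/23]
  16 → host 2 (new)  [load 16/23]
  6 → host 1  [load 21/23]
  11 → host 3 (new)  [load 11/23]
  19 → host 4 (new)  [load 19/23]
  6 → host 2  [load 22/23]
  20 → host 5 (new)  [load 20/23]
  14 → host 6 (new)  [load 14/23]
  4 → host 3  [load 15/23]
6 hosts opened.

6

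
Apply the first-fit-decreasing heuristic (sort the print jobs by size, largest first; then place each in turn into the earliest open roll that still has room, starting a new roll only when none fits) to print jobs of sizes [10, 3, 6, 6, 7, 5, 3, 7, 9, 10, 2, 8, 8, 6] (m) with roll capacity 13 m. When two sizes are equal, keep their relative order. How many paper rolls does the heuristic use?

8

Sorted descending: 10, 10, 9, 8, 8, 7, 7, 6, 6, 6, 5, 3, 3, 2.
  10 → roll 1 (new)  [load 10/13]
  10 → roll 2 (new)  [load 10/13]
  9 → roll 3 (new)  [load 9/13]
  8 → roll 4 (new)  [load 8/13]
  8 → roll 5 (new)  [load 8/13]
  7 → roll 6 (new)  [load 7/13]
  7 → roll 7 (new)  [load 7/13]
  6 → roll 6  [load 13/13]
  6 → roll 7  [load 13/13]
  6 → roll 8 (new)  [load 6/13]
  5 → roll 4  [load 13/13]
  3 → roll 1  [load 13/13]
  3 → roll 2  [load 13/13]
  2 → roll 3  [load 11/13]
8 paper rolls opened.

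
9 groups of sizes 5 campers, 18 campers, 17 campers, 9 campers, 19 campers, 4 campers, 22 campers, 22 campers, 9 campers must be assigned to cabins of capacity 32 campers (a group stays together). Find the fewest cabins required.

Total = 22 + 22 + 19 + 18 + 17 + 9 + 9 + 5 + 4 = 125 campers.
Lower bound: ⌈125/32⌉ = 4 cabins.
Also, 5 groups each exceed 16 campers, and no two of those can share a cabin, so at least 5 cabins are needed.
A packing using 5 cabins:
  cabin 1: 22 + 9 = 31
  cabin 2: 22 + 9 = 31
  cabin 3: 19 + 5 + 4 = 28
  cabin 4: 18 = 18
  cabin 5: 17 = 17
This matches the lower bound, so 5 is optimal.

5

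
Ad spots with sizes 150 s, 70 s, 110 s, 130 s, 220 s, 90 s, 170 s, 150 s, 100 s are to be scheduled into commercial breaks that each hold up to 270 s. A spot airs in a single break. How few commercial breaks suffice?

5

Total = 220 + 170 + 150 + 150 + 130 + 110 + 100 + 90 + 70 = 1190 s.
Lower bound: ⌈1190/270⌉ = 5 commercial breaks.
A packing using 5 commercial breaks:
  break 1: 220 = 220
  break 2: 170 + 100 = 270
  break 3: 150 + 110 = 260
  break 4: 150 + 90 = 240
  break 5: 130 + 70 = 200
This matches the lower bound, so 5 is optimal.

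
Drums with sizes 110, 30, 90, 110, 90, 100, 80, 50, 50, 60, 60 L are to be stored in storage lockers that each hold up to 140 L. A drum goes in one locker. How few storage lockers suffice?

7

Total = 110 + 110 + 100 + 90 + 90 + 80 + 60 + 60 + 50 + 50 + 30 = 830 L.
Lower bound: ⌈830/140⌉ = 6 storage lockers.
A packing using 7 storage lockers:
  locker 1: 110 + 30 = 140
  locker 2: 110 = 110
  locker 3: 100 = 100
  locker 4: 90 + 50 = 140
  locker 5: 90 + 50 = 140
  locker 6: 80 + 60 = 140
  locker 7: 60 = 60
No arrangement into 6 storage lockers stays within capacity, so 7 is optimal.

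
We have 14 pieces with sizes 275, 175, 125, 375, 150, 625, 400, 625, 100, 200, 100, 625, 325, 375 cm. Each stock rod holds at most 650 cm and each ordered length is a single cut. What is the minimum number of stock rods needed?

7

Total = 625 + 625 + 625 + 400 + 375 + 375 + 325 + 275 + 200 + 175 + 150 + 125 + 100 + 100 = 4475 cm.
Lower bound: ⌈4475/650⌉ = 7 stock rods.
A packing using 7 stock rods:
  stock rod 1: 625 = 625
  stock rod 2: 625 = 625
  stock rod 3: 625 = 625
  stock rod 4: 400 + 150 + 100 = 650
  stock rod 5: 375 + 275 = 650
  stock rod 6: 375 + 175 + 100 = 650
  stock rod 7: 325 + 200 + 125 = 650
This matches the lower bound, so 7 is optimal.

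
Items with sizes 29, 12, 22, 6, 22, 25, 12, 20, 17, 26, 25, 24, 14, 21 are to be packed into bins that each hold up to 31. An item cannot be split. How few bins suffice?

Total = 29 + 26 + 25 + 25 + 24 + 22 + 22 + 21 + 20 + 17 + 14 + 12 + 12 + 6 = 275.
Lower bound: ⌈275/31⌉ = 9 bins.
Also, 10 items each exceed 31/2, and no two of those can share a bin, so at least 10 bins are needed.
A packing using 11 bins:
  bin 1: 29 = 29
  bin 2: 26 = 26
  bin 3: 25 + 6 = 31
  bin 4: 25 = 25
  bin 5: 24 = 24
  bin 6: 22 = 22
  bin 7: 22 = 22
  bin 8: 21 = 21
  bin 9: 20 = 20
  bin 10: 17 + 14 = 31
  bin 11: 12 + 12 = 24
No arrangement into 10 bins stays within capacity, so 11 is optimal.

11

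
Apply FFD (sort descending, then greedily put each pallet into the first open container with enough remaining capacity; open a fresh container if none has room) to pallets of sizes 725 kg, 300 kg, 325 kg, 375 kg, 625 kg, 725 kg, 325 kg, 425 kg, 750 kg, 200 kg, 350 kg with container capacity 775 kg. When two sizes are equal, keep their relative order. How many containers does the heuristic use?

8

Sorted descending: 750, 725, 725, 625, 425, 375, 350, 325, 325, 300, 200.
  750 → container 1 (new)  [load 750/775]
  725 → container 2 (new)  [load 725/775]
  725 → container 3 (new)  [load 725/775]
  625 → container 4 (new)  [load 625/775]
  425 → container 5 (new)  [load 425/775]
  375 → container 6 (new)  [load 375/775]
  350 → container 5  [load 775/775]
  325 → container 6  [load 700/775]
  325 → container 7 (new)  [load 325/775]
  300 → container 7  [load 625/775]
  200 → container 8 (new)  [load 200/775]
8 containers opened.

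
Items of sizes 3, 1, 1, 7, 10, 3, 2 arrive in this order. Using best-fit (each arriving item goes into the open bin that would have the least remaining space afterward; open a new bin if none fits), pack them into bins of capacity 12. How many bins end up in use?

3

  3 → bin 1 (new)  [load 3/12]
  1 → bin 1  [load 4/12]
  1 → bin 1  [load 5/12]
  7 → bin 1  [load 12/12]
  10 → bin 2 (new)  [load 10/12]
  3 → bin 3 (new)  [load 3/12]
  2 → bin 2  [load 12/12]
3 bins opened.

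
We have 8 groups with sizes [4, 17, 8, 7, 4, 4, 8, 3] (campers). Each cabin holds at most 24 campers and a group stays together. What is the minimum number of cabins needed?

3

Total = 17 + 8 + 8 + 7 + 4 + 4 + 4 + 3 = 55 campers.
Lower bound: ⌈55/24⌉ = 3 cabins.
A packing using 3 cabins:
  cabin 1: 17 + 7 = 24
  cabin 2: 8 + 8 + 4 + 4 = 24
  cabin 3: 4 + 3 = 7
This matches the lower bound, so 3 is optimal.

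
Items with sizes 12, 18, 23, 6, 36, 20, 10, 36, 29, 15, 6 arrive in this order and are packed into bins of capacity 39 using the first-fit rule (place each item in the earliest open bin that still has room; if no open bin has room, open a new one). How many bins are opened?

  12 → bin 1 (new)  [load 12/39]
  18 → bin 1  [load 30/39]
  23 → bin 2 (new)  [load 23/39]
  6 → bin 1  [load 36/39]
  36 → bin 3 (new)  [load 36/39]
  20 → bin 4 (new)  [load 20/39]
  10 → bin 2  [load 33/39]
  36 → bin 5 (new)  [load 36/39]
  29 → bin 6 (new)  [load 29/39]
  15 → bin 4  [load 35/39]
  6 → bin 2  [load 39/39]
6 bins opened.

6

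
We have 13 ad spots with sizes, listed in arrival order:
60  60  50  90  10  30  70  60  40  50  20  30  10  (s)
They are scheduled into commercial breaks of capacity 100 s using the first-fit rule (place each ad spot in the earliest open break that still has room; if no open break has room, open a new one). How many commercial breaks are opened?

  60 → break 1 (new)  [load 60/100]
  60 → break 2 (new)  [load 60/100]
  50 → break 3 (new)  [load 50/100]
  90 → break 4 (new)  [load 90/100]
  10 → break 1  [load 70/100]
  30 → break 1  [load 100/100]
  70 → break 5 (new)  [load 70/100]
  60 → break 6 (new)  [load 60/100]
  40 → break 2  [load 100/100]
  50 → break 3  [load 100/100]
  20 → break 5  [load 90/100]
  30 → break 6  [load 90/100]
  10 → break 4  [load 100/100]
6 commercial breaks opened.

6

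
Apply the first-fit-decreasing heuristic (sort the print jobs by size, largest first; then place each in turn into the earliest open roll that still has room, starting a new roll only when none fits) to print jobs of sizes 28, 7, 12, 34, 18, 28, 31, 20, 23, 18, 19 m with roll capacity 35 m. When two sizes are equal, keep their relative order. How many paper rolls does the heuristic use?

Sorted descending: 34, 31, 28, 28, 23, 20, 19, 18, 18, 12, 7.
  34 → roll 1 (new)  [load 34/35]
  31 → roll 2 (new)  [load 31/35]
  28 → roll 3 (new)  [load 28/35]
  28 → roll 4 (new)  [load 28/35]
  23 → roll 5 (new)  [load 23/35]
  20 → roll 6 (new)  [load 20/35]
  19 → roll 7 (new)  [load 19/35]
  18 → roll 8 (new)  [load 18/35]
  18 → roll 9 (new)  [load 18/35]
  12 → roll 5  [load 35/35]
  7 → roll 3  [load 35/35]
9 paper rolls opened.

9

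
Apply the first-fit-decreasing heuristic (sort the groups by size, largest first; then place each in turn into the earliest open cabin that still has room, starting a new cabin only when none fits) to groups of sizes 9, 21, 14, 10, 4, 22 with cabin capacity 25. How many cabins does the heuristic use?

Sorted descending: 22, 21, 14, 10, 9, 4.
  22 → cabin 1 (new)  [load 22/25]
  21 → cabin 2 (new)  [load 21/25]
  14 → cabin 3 (new)  [load 14/25]
  10 → cabin 3  [load 24/25]
  9 → cabin 4 (new)  [load 9/25]
  4 → cabin 2  [load 25/25]
4 cabins opened.

4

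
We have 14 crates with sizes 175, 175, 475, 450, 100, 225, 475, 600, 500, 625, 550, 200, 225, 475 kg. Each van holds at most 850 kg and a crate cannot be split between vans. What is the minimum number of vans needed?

Total = 625 + 600 + 550 + 500 + 475 + 475 + 475 + 450 + 225 + 225 + 200 + 175 + 175 + 100 = 5250 kg.
Lower bound: ⌈5250/850⌉ = 7 vans.
Also, 8 crates each exceed 425 kg, and no two of those can share a van, so at least 8 vans are needed.
A packing using 8 vans:
  van 1: 625 + 225 = 850
  van 2: 600 + 225 = 825
  van 3: 550 + 200 + 100 = 850
  van 4: 500 + 175 + 175 = 850
  van 5: 475 = 475
  van 6: 475 = 475
  van 7: 475 = 475
  van 8: 450 = 450
This matches the lower bound, so 8 is optimal.

8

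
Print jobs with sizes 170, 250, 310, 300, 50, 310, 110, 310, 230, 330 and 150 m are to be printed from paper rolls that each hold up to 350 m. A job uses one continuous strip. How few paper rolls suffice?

Total = 330 + 310 + 310 + 310 + 300 + 250 + 230 + 170 + 150 + 110 + 50 = 2520 m.
Lower bound: ⌈2520/350⌉ = 8 paper rolls.
A packing using 8 paper rolls:
  roll 1: 330 = 330
  roll 2: 310 = 310
  roll 3: 310 = 310
  roll 4: 310 = 310
  roll 5: 300 + 50 = 350
  roll 6: 250 = 250
  roll 7: 230 + 110 = 340
  roll 8: 170 + 150 = 320
This matches the lower bound, so 8 is optimal.

8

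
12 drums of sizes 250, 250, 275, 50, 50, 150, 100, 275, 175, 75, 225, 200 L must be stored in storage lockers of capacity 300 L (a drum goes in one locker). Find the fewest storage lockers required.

8

Total = 275 + 275 + 250 + 250 + 225 + 200 + 175 + 150 + 100 + 75 + 50 + 50 = 2075 L.
Lower bound: ⌈2075/300⌉ = 7 storage lockers.
A packing using 8 storage lockers:
  locker 1: 275 = 275
  locker 2: 275 = 275
  locker 3: 250 + 50 = 300
  locker 4: 250 + 50 = 300
  locker 5: 225 + 75 = 300
  locker 6: 200 + 100 = 300
  locker 7: 175 = 175
  locker 8: 150 = 150
No arrangement into 7 storage lockers stays within capacity, so 8 is optimal.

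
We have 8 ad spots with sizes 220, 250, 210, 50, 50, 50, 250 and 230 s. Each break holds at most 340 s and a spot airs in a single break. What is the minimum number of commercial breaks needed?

5

Total = 250 + 250 + 230 + 220 + 210 + 50 + 50 + 50 = 1310 s.
Lower bound: ⌈1310/340⌉ = 4 commercial breaks.
Also, 5 ad spots each exceed 170 s, and no two of those can share a break, so at least 5 commercial breaks are needed.
A packing using 5 commercial breaks:
  break 1: 250 + 50 = 300
  break 2: 250 + 50 = 300
  break 3: 230 + 50 = 280
  break 4: 220 = 220
  break 5: 210 = 210
This matches the lower bound, so 5 is optimal.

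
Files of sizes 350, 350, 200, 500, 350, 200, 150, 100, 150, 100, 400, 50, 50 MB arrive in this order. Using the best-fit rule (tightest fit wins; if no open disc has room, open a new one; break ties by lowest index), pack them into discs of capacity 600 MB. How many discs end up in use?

  350 → disc 1 (new)  [load 350/600]
  350 → disc 2 (new)  [load 350/600]
  200 → disc 1  [load 550/600]
  500 → disc 3 (new)  [load 500/600]
  350 → disc 4 (new)  [load 350/600]
  200 → disc 2  [load 550/600]
  150 → disc 4  [load 500/600]
  100 → disc 3  [load 600/600]
  150 → disc 5 (new)  [load 150/600]
  100 → disc 4  [load 600/600]
  400 → disc 5  [load 550/600]
  50 → disc 1  [load 600/600]
  50 → disc 2  [load 600/600]
5 discs opened.

5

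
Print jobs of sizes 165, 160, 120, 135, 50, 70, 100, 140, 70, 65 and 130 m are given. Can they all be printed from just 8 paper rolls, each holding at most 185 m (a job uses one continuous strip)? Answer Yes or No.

Yes

A valid assignment using 8 paper rolls:
  roll 1: 165 = 165
  roll 2: 160 = 160
  roll 3: 140 = 140
  roll 4: 135 + 50 = 185
  roll 5: 130 = 130
  roll 6: 120 + 65 = 185
  roll 7: 100 + 70 = 170
  roll 8: 70 = 70
Every load is within 185 m, so 8 paper rolls suffice.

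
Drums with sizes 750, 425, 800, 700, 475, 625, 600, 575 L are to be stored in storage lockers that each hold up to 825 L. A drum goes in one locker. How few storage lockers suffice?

Total = 800 + 750 + 700 + 625 + 600 + 575 + 475 + 425 = 4950 L.
Lower bound: ⌈4950/825⌉ = 6 storage lockers.
Also, 8 drums each exceed 825/2 L, and no two of those can share a locker, so at least 8 storage lockers are needed.
A packing using 8 storage lockers:
  locker 1: 800 = 800
  locker 2: 750 = 750
  locker 3: 700 = 700
  locker 4: 625 = 625
  locker 5: 600 = 600
  locker 6: 575 = 575
  locker 7: 475 = 475
  locker 8: 425 = 425
This matches the lower bound, so 8 is optimal.

8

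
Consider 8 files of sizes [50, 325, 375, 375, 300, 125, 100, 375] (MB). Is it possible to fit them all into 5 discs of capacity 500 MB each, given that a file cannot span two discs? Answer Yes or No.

A valid assignment using 5 discs:
  disc 1: 375 + 125 = 500
  disc 2: 375 + 100 = 475
  disc 3: 375 + 50 = 425
  disc 4: 325 = 325
  disc 5: 300 = 300
Every load is within 500 MB, so 5 discs suffice.

Yes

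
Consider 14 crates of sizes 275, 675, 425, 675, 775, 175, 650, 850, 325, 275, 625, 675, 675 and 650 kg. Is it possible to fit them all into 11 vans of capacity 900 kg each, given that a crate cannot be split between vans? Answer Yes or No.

A valid assignment using 11 vans:
  van 1: 850 = 850
  van 2: 775 = 775
  van 3: 675 + 175 = 850
  van 4: 675 = 675
  van 5: 675 = 675
  van 6: 675 = 675
  van 7: 650 = 650
  van 8: 650 = 650
  van 9: 625 + 275 = 900
  van 10: 425 + 325 = 750
  van 11: 275 = 275
Every load is within 900 kg, so 11 vans suffice.

Yes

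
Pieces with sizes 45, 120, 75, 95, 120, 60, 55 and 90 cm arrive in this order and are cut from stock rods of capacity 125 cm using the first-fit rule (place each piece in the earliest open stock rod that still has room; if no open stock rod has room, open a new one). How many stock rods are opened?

6

  45 → stock rod 1 (new)  [load 45/125]
  120 → stock rod 2 (new)  [load 120/125]
  75 → stock rod 1  [load 120/125]
  95 → stock rod 3 (new)  [load 95/125]
  120 → stock rod 4 (new)  [load 120/125]
  60 → stock rod 5 (new)  [load 60/125]
  55 → stock rod 5  [load 115/125]
  90 → stock rod 6 (new)  [load 90/125]
6 stock rods opened.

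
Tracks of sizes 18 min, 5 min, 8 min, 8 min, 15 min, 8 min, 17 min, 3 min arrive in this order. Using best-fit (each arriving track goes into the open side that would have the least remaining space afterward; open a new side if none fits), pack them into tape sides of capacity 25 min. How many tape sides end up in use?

  18 → side 1 (new)  [load 18/25]
  5 → side 1  [load 23/25]
  8 → side 2 (new)  [load 8/25]
  8 → side 2  [load 16/25]
  15 → side 3 (new)  [load 15/25]
  8 → side 2  [load 24/25]
  17 → side 4 (new)  [load 17/25]
  3 → side 4  [load 20/25]
4 tape sides opened.

4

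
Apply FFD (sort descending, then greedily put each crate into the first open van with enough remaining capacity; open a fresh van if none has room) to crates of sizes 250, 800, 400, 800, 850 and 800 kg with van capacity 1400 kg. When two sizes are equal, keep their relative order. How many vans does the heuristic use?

4

Sorted descending: 850, 800, 800, 800, 400, 250.
  850 → van 1 (new)  [load 850/1400]
  800 → van 2 (new)  [load 800/1400]
  800 → van 3 (new)  [load 800/1400]
  800 → van 4 (new)  [load 800/1400]
  400 → van 1  [load 1250/1400]
  250 → van 2  [load 1050/1400]
4 vans opened.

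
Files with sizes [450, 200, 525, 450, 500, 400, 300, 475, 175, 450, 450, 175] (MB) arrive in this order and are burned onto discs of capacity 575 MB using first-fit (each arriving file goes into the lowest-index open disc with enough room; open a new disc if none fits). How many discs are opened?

  450 → disc 1 (new)  [load 450/575]
  200 → disc 2 (new)  [load 200/575]
  525 → disc 3 (new)  [load 525/575]
  450 → disc 4 (new)  [load 450/575]
  500 → disc 5 (new)  [load 500/575]
  400 → disc 6 (new)  [load 400/575]
  300 → disc 2  [load 500/575]
  475 → disc 7 (new)  [load 475/575]
  175 → disc 6  [load 575/575]
  450 → disc 8 (new)  [load 450/575]
  450 → disc 9 (new)  [load 450/575]
  175 → disc 10 (new)  [load 175/575]
10 discs opened.

10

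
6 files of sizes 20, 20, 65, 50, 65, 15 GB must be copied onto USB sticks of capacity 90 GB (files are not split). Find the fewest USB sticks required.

3

Total = 65 + 65 + 50 + 20 + 20 + 15 = 235 GB.
Lower bound: ⌈235/90⌉ = 3 USB sticks.
A packing using 3 USB sticks:
  USB stick 1: 65 + 20 = 85
  USB stick 2: 65 + 20 = 85
  USB stick 3: 50 + 15 = 65
This matches the lower bound, so 3 is optimal.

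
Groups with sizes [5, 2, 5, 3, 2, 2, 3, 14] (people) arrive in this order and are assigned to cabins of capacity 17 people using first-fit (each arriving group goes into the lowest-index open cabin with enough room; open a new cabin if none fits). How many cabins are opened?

3

  5 → cabin 1 (new)  [load 5/17]
  2 → cabin 1  [load 7/17]
  5 → cabin 1  [load 12/17]
  3 → cabin 1  [load 15/17]
  2 → cabin 1  [load 17/17]
  2 → cabin 2 (new)  [load 2/17]
  3 → cabin 2  [load 5/17]
  14 → cabin 3 (new)  [load 14/17]
3 cabins opened.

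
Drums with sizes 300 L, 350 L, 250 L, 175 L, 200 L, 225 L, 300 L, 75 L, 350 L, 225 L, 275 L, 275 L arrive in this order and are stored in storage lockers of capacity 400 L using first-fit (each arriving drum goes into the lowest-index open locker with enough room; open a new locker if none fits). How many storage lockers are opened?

  300 → locker 1 (new)  [load 300/400]
  350 → locker 2 (new)  [load 350/400]
  250 → locker 3 (new)  [load 250/400]
  175 → locker 4 (new)  [load 175/400]
  200 → locker 4  [load 375/400]
  225 → locker 5 (new)  [load 225/400]
  300 → locker 6 (new)  [load 300/400]
  75 → locker 1  [load 375/400]
  350 → locker 7 (new)  [load 350/400]
  225 → locker 8 (new)  [load 225/400]
  275 → locker 9 (new)  [load 275/400]
  275 → locker 10 (new)  [load 275/400]
10 storage lockers opened.

10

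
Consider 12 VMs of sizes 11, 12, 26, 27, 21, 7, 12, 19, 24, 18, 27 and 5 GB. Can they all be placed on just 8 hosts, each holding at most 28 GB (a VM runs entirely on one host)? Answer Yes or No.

Total = 209 GB; ⌈209/28⌉ = 8.
The bound of 8 does not rule out 8, but exhaustive search shows no assignment into 8 hosts of capacity 28 GB exists — the minimum is 9.

No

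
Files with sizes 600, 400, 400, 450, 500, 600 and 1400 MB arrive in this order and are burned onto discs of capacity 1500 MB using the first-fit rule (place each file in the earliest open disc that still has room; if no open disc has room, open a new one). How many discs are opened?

  600 → disc 1 (new)  [load 600/1500]
  400 → disc 1  [load 1000/1500]
  400 → disc 1  [load 1400/1500]
  450 → disc 2 (new)  [load 450/1500]
  500 → disc 2  [load 950/1500]
  600 → disc 3 (new)  [load 600/1500]
  1400 → disc 4 (new)  [load 1400/1500]
4 discs opened.

4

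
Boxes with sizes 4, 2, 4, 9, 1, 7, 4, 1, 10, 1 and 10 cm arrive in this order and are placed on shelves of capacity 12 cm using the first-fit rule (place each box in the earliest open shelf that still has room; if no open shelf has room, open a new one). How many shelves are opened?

5

  4 → shelf 1 (new)  [load 4/12]
  2 → shelf 1  [load 6/12]
  4 → shelf 1  [load 10/12]
  9 → shelf 2 (new)  [load 9/12]
  1 → shelf 1  [load 11/12]
  7 → shelf 3 (new)  [load 7/12]
  4 → shelf 3  [load 11/12]
  1 → shelf 1  [load 12/12]
  10 → shelf 4 (new)  [load 10/12]
  1 → shelf 2  [load 10/12]
  10 → shelf 5 (new)  [load 10/12]
5 shelves opened.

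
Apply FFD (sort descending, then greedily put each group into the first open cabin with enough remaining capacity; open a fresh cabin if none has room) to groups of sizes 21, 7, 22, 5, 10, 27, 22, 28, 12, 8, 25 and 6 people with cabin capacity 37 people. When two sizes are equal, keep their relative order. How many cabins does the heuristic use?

Sorted descending: 28, 27, 25, 22, 22, 21, 12, 10, 8, 7, 6, 5.
  28 → cabin 1 (new)  [load 28/37]
  27 → cabin 2 (new)  [load 27/37]
  25 → cabin 3 (new)  [load 25/37]
  22 → cabin 4 (new)  [load 22/37]
  22 → cabin 5 (new)  [load 22/37]
  21 → cabin 6 (new)  [load 21/37]
  12 → cabin 3  [load 37/37]
  10 → cabin 2  [load 37/37]
  8 → cabin 1  [load 36/37]
  7 → cabin 4  [load 29/37]
  6 → cabin 4  [load 35/37]
  5 → cabin 5  [load 27/37]
6 cabins opened.

6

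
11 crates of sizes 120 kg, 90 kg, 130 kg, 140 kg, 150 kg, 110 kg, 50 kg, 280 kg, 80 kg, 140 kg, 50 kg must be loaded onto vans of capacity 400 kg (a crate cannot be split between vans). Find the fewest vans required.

Total = 280 + 150 + 140 + 140 + 130 + 120 + 110 + 90 + 80 + 50 + 50 = 1340 kg.
Lower bound: ⌈1340/400⌉ = 4 vans.
A packing using 4 vans:
  van 1: 280 + 120 = 400
  van 2: 150 + 140 + 110 = 400
  van 3: 140 + 130 + 90 = 360
  van 4: 80 + 50 + 50 = 180
This matches the lower bound, so 4 is optimal.

4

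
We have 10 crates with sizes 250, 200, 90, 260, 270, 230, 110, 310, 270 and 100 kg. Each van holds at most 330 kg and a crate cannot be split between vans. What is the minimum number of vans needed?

Total = 310 + 270 + 270 + 260 + 250 + 230 + 200 + 110 + 100 + 90 = 2090 kg.
Lower bound: ⌈2090/330⌉ = 7 vans.
A packing using 8 vans:
  van 1: 310 = 310
  van 2: 270 = 270
  van 3: 270 = 270
  van 4: 260 = 260
  van 5: 250 = 250
  van 6: 230 + 100 = 330
  van 7: 200 + 110 = 310
  van 8: 90 = 90
No arrangement into 7 vans stays within capacity, so 8 is optimal.

8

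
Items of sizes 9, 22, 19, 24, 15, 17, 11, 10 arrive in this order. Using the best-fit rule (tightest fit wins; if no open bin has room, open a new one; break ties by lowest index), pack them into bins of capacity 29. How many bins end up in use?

5

  9 → bin 1 (new)  [load 9/29]
  22 → bin 2 (new)  [load 22/29]
  19 → bin 1  [load 28/29]
  24 → bin 3 (new)  [load 24/29]
  15 → bin 4 (new)  [load 15/29]
  17 → bin 5 (new)  [load 17/29]
  11 → bin 5  [load 28/29]
  10 → bin 4  [load 25/29]
5 bins opened.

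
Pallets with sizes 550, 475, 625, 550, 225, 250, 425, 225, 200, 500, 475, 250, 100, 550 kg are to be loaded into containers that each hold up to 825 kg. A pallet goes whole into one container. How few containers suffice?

8

Total = 625 + 550 + 550 + 550 + 500 + 475 + 475 + 425 + 250 + 250 + 225 + 225 + 200 + 100 = 5400 kg.
Lower bound: ⌈5400/825⌉ = 7 containers.
Also, 8 pallets each exceed 825/2 kg, and no two of those can share a container, so at least 8 containers are needed.
A packing using 8 containers:
  container 1: 625 + 200 = 825
  container 2: 550 + 250 = 800
  container 3: 550 + 250 = 800
  container 4: 550 + 225 = 775
  container 5: 500 + 225 + 100 = 825
  container 6: 475 = 475
  container 7: 475 = 475
  container 8: 425 = 425
This matches the lower bound, so 8 is optimal.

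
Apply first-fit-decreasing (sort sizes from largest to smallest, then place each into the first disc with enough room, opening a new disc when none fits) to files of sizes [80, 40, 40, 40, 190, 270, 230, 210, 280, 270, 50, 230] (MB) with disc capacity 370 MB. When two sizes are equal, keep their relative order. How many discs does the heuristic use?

Sorted descending: 280, 270, 270, 230, 230, 210, 190, 80, 50, 40, 40, 40.
  280 → disc 1 (new)  [load 280/370]
  270 → disc 2 (new)  [load 270/370]
  270 → disc 3 (new)  [load 270/370]
  230 → disc 4 (new)  [load 230/370]
  230 → disc 5 (new)  [load 230/370]
  210 → disc 6 (new)  [load 210/370]
  190 → disc 7 (new)  [load 190/370]
  80 → disc 1  [load 360/370]
  50 → disc 2  [load 320/370]
  40 → disc 2  [load 360/370]
  40 → disc 3  [load 310/370]
  40 → disc 3  [load 350/370]
7 discs opened.

7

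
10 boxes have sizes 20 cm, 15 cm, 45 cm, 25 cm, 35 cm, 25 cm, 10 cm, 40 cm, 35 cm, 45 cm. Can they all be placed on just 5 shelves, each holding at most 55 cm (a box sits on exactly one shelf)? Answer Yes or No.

Total = 295 cm; ⌈295/55⌉ = 6.
At least 6 shelves are required, but only 5 are allowed.

No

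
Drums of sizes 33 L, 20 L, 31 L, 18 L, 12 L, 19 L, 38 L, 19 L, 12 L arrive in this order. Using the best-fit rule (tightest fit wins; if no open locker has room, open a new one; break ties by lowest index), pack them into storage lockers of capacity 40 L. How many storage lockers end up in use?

  33 → locker 1 (new)  [load 33/40]
  20 → locker 2 (new)  [load 20/40]
  31 → locker 3 (new)  [load 31/40]
  18 → locker 2  [load 38/40]
  12 → locker 4 (new)  [load 12/40]
  19 → locker 4  [load 31/40]
  38 → locker 5 (new)  [load 38/40]
  19 → locker 6 (new)  [load 19/40]
  12 → locker 6  [load 31/40]
6 storage lockers opened.

6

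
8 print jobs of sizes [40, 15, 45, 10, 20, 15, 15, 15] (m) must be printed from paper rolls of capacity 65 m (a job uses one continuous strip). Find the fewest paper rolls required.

Total = 45 + 40 + 20 + 15 + 15 + 15 + 15 + 10 = 175 m.
Lower bound: ⌈175/65⌉ = 3 paper rolls.
A packing using 3 paper rolls:
  roll 1: 45 + 20 = 65
  roll 2: 40 + 15 + 10 = 65
  roll 3: 15 + 15 + 15 = 45
This matches the lower bound, so 3 is optimal.

3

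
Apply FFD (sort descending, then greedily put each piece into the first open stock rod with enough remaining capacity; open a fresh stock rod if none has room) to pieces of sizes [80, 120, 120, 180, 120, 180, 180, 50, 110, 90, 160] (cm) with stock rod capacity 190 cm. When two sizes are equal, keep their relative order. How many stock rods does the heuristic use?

Sorted descending: 180, 180, 180, 160, 120, 120, 120, 110, 90, 80, 50.
  180 → stock rod 1 (new)  [load 180/190]
  180 → stock rod 2 (new)  [load 180/190]
  180 → stock rod 3 (new)  [load 180/190]
  160 → stock rod 4 (new)  [load 160/190]
  120 → stock rod 5 (new)  [load 120/190]
  120 → stock rod 6 (new)  [load 120/190]
  120 → stock rod 7 (new)  [load 120/190]
  110 → stock rod 8 (new)  [load 110/190]
  90 → stock rod 9 (new)  [load 90/190]
  80 → stock rod 8  [load 190/190]
  50 → stock rod 5  [load 170/190]
9 stock rods opened.

9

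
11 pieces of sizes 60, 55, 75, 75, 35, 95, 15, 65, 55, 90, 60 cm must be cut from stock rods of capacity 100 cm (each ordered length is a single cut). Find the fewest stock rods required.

9

Total = 95 + 90 + 75 + 75 + 65 + 60 + 60 + 55 + 55 + 35 + 15 = 680 cm.
Lower bound: ⌈680/100⌉ = 7 stock rods.
Also, 9 pieces each exceed 50 cm, and no two of those can share a stock rod, so at least 9 stock rods are needed.
A packing using 9 stock rods:
  stock rod 1: 95 = 95
  stock rod 2: 90 = 90
  stock rod 3: 75 + 15 = 90
  stock rod 4: 75 = 75
  stock rod 5: 65 + 35 = 100
  stock rod 6: 60 = 60
  stock rod 7: 60 = 60
  stock rod 8: 55 = 55
  stock rod 9: 55 = 55
This matches the lower bound, so 9 is optimal.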